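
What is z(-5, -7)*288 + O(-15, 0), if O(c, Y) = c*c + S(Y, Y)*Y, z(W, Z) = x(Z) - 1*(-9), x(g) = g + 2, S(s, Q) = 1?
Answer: 1377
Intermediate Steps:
x(g) = 2 + g
z(W, Z) = 11 + Z (z(W, Z) = (2 + Z) - 1*(-9) = (2 + Z) + 9 = 11 + Z)
O(c, Y) = Y + c**2 (O(c, Y) = c*c + 1*Y = c**2 + Y = Y + c**2)
z(-5, -7)*288 + O(-15, 0) = (11 - 7)*288 + (0 + (-15)**2) = 4*288 + (0 + 225) = 1152 + 225 = 1377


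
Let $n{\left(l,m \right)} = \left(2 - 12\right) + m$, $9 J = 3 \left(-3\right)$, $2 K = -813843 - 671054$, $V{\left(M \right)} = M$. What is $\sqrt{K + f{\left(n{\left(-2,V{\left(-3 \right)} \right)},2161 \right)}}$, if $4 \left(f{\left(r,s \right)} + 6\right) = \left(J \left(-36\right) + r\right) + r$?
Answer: $2 i \sqrt{185613} \approx 861.66 i$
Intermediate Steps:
$K = - \frac{1484897}{2}$ ($K = \frac{-813843 - 671054}{2} = \frac{1}{2} \left(-1484897\right) = - \frac{1484897}{2} \approx -7.4245 \cdot 10^{5}$)
$J = -1$ ($J = \frac{3 \left(-3\right)}{9} = \frac{1}{9} \left(-9\right) = -1$)
$n{\left(l,m \right)} = -10 + m$
$f{\left(r,s \right)} = 3 + \frac{r}{2}$ ($f{\left(r,s \right)} = -6 + \frac{\left(\left(-1\right) \left(-36\right) + r\right) + r}{4} = -6 + \frac{\left(36 + r\right) + r}{4} = -6 + \frac{36 + 2 r}{4} = -6 + \left(9 + \frac{r}{2}\right) = 3 + \frac{r}{2}$)
$\sqrt{K + f{\left(n{\left(-2,V{\left(-3 \right)} \right)},2161 \right)}} = \sqrt{- \frac{1484897}{2} + \left(3 + \frac{-10 - 3}{2}\right)} = \sqrt{- \frac{1484897}{2} + \left(3 + \frac{1}{2} \left(-13\right)\right)} = \sqrt{- \frac{1484897}{2} + \left(3 - \frac{13}{2}\right)} = \sqrt{- \frac{1484897}{2} - \frac{7}{2}} = \sqrt{-742452} = 2 i \sqrt{185613}$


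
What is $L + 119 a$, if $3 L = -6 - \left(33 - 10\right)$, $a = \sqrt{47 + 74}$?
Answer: $\frac{3898}{3} \approx 1299.3$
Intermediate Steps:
$a = 11$ ($a = \sqrt{121} = 11$)
$L = - \frac{29}{3}$ ($L = \frac{-6 - \left(33 - 10\right)}{3} = \frac{-6 - 23}{3} = \frac{1}{3} \left(-29\right) = - \frac{29}{3} \approx -9.6667$)
$L + 119 a = - \frac{29}{3} + 119 \cdot 11 = - \frac{29}{3} + 1309 = \frac{3898}{3}$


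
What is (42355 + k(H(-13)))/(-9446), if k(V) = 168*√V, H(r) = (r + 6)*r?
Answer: -42355/9446 - 84*√91/4723 ≈ -4.6536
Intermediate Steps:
H(r) = r*(6 + r) (H(r) = (6 + r)*r = r*(6 + r))
(42355 + k(H(-13)))/(-9446) = (42355 + 168*√(-13*(6 - 13)))/(-9446) = (42355 + 168*√(-13*(-7)))*(-1/9446) = (42355 + 168*√91)*(-1/9446) = -42355/9446 - 84*√91/4723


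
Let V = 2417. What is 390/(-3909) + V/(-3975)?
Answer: -3666101/5179425 ≈ -0.70782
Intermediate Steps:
390/(-3909) + V/(-3975) = 390/(-3909) + 2417/(-3975) = 390*(-1/3909) + 2417*(-1/3975) = -130/1303 - 2417/3975 = -3666101/5179425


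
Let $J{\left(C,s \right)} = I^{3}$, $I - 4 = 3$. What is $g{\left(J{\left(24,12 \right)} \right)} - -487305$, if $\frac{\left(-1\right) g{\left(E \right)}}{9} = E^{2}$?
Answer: $-571536$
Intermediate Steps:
$I = 7$ ($I = 4 + 3 = 7$)
$J{\left(C,s \right)} = 343$ ($J{\left(C,s \right)} = 7^{3} = 343$)
$g{\left(E \right)} = - 9 E^{2}$
$g{\left(J{\left(24,12 \right)} \right)} - -487305 = - 9 \cdot 343^{2} - -487305 = \left(-9\right) 117649 + 487305 = -1058841 + 487305 = -571536$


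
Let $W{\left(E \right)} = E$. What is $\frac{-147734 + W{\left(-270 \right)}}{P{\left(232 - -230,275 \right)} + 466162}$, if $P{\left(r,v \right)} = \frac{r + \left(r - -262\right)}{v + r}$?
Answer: $- \frac{27269737}{85890645} \approx -0.31749$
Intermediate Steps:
$P{\left(r,v \right)} = \frac{262 + 2 r}{r + v}$ ($P{\left(r,v \right)} = \frac{r + \left(r + 262\right)}{r + v} = \frac{r + \left(262 + r\right)}{r + v} = \frac{262 + 2 r}{r + v}$)
$\frac{-147734 + W{\left(-270 \right)}}{P{\left(232 - -230,275 \right)} + 466162} = \frac{-147734 - 270}{\frac{2 \left(131 + \left(232 - -230\right)\right)}{\left(232 - -230\right) + 275} + 466162} = - \frac{148004}{\frac{2 \left(131 + \left(232 + 230\right)\right)}{\left(232 + 230\right) + 275} + 466162} = - \frac{148004}{\frac{2 \left(131 + 462\right)}{462 + 275} + 466162} = - \frac{148004}{2 \cdot \frac{1}{737} \cdot 593 + 466162} = - \frac{148004}{\frac{1186}{737} + 466162} = - \frac{148004}{\frac{343562580}{737}} = \left(-148004\right) \frac{737}{343562580} = - \frac{27269737}{85890645}$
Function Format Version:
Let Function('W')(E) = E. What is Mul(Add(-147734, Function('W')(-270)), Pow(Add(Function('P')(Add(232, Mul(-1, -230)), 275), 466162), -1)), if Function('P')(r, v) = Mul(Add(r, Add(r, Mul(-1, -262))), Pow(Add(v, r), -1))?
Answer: Rational(-27269737, 85890645) ≈ -0.31749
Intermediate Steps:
Function('P')(r, v) = Mul(Pow(Add(r, v), -1), Add(262, Mul(2, r))) (Function('P')(r, v) = Mul(Add(r, Add(r, 262)), Pow(Add(r, v), -1)) = Mul(Add(r, Add(262, r)), Pow(Add(r, v), -1)) = Mul(Add(262, Mul(2, r)), Pow(Add(r, v), -1)) = Mul(Pow(Add(r, v), -1), Add(262, Mul(2, r))))
Mul(Add(-147734, Function('W')(-270)), Pow(Add(Function('P')(Add(232, Mul(-1, -230)), 275), 466162), -1)) = Mul(Add(-147734, -270), Pow(Add(Mul(2, Pow(Add(Add(232, Mul(-1, -230)), 275), -1), Add(131, Add(232, Mul(-1, -230)))), 466162), -1)) = Mul(-148004, Pow(Add(Mul(2, Pow(Add(Add(232, 230), 275), -1), Add(131, Add(232, 230))), 466162), -1)) = Mul(-148004, Pow(Add(Mul(2, Pow(Add(462, 275), -1), Add(131, 462)), 466162), -1)) = Mul(-148004, Pow(Add(Mul(2, Pow(737, -1), 593), 466162), -1)) = Mul(-148004, Pow(Add(Mul(2, Rational(1, 737), 593), 466162), -1)) = Mul(-148004, Pow(Add(Rational(1186, 737), 466162), -1)) = Mul(-148004, Pow(Rational(343562580, 737), -1)) = Mul(-148004, Rational(737, 343562580)) = Rational(-27269737, 85890645)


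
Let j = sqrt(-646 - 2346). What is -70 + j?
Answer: -70 + 4*I*sqrt(187) ≈ -70.0 + 54.699*I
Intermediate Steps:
j = 4*I*sqrt(187) (j = sqrt(-2992) = 4*I*sqrt(187) ≈ 54.699*I)
-70 + j = -70 + 4*I*sqrt(187)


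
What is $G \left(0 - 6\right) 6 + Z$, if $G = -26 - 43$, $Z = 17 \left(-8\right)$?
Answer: $2348$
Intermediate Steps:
$Z = -136$
$G = -69$ ($G = -26 - 43 = -69$)
$G \left(0 - 6\right) 6 + Z = - 69 \left(0 - 6\right) 6 - 136 = - 69 \left(\left(-6\right) 6\right) - 136 = \left(-69\right) \left(-36\right) - 136 = 2484 - 136 = 2348$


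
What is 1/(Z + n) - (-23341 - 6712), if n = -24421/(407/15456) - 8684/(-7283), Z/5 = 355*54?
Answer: 74076292570409229/2464855174970 ≈ 30053.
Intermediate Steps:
Z = 95850 (Z = 5*(355*54) = 5*19170 = 95850)
n = -2748971923820/2964181 (n = -24421/(407*(1/15456)) - 8684*(-1/7283) = -24421/407/15456 + 8684/7283 = -24421*15456/407 + 8684/7283 = -377450976/407 + 8684/7283 = -2748971923820/2964181 ≈ -9.2740e+5)
1/(Z + n) - (-23341 - 6712) = 1/(95850 - 2748971923820/2964181) - (-23341 - 6712) = 1/(-2464855174970/2964181) - 1*(-30053) = -2964181/2464855174970 + 30053 = 74076292570409229/2464855174970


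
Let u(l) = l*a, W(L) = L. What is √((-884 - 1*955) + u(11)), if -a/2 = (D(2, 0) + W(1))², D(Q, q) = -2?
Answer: I*√1861 ≈ 43.139*I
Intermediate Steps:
a = -2 (a = -2*(-2 + 1)² = -2*(-1)² = -2*1 = -2)
u(l) = -2*l (u(l) = l*(-2) = -2*l)
√((-884 - 1*955) + u(11)) = √((-884 - 1*955) - 2*11) = √((-884 - 955) - 22) = √(-1839 - 22) = √(-1861) = I*√1861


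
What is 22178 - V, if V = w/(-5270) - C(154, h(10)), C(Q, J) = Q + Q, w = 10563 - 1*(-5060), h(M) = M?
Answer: 6971579/310 ≈ 22489.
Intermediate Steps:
w = 15623 (w = 10563 + 5060 = 15623)
C(Q, J) = 2*Q
V = -96399/310 (V = 15623/(-5270) - 2*154 = 15623*(-1/5270) - 1*308 = -919/310 - 308 = -96399/310 ≈ -310.96)
22178 - V = 22178 - 1*(-96399/310) = 22178 + 96399/310 = 6971579/310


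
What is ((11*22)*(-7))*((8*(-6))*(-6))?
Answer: -487872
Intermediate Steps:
((11*22)*(-7))*((8*(-6))*(-6)) = (242*(-7))*(-48*(-6)) = -1694*288 = -487872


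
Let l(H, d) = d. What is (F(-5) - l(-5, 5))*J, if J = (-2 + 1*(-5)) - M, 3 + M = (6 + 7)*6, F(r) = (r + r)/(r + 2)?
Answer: 410/3 ≈ 136.67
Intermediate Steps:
F(r) = 2*r/(2 + r) (F(r) = (2*r)/(2 + r) = 2*r/(2 + r))
M = 75 (M = -3 + (6 + 7)*6 = -3 + 13*6 = -3 + 78 = 75)
J = -82 (J = (-2 + 1*(-5)) - 1*75 = (-2 - 5) - 75 = -7 - 75 = -82)
(F(-5) - l(-5, 5))*J = (2*(-5)/(2 - 5) - 1*5)*(-82) = (2*(-5)/(-3) - 5)*(-82) = (2*(-5)*(-⅓) - 5)*(-82) = (10/3 - 5)*(-82) = -5/3*(-82) = 410/3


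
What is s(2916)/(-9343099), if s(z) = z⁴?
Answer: -72301961339136/9343099 ≈ -7.7385e+6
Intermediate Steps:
s(2916)/(-9343099) = 2916⁴/(-9343099) = 72301961339136*(-1/9343099) = -72301961339136/9343099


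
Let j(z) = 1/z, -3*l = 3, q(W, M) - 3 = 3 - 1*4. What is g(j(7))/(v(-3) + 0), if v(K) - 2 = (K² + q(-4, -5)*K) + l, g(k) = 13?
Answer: 13/4 ≈ 3.2500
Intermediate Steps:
q(W, M) = 2 (q(W, M) = 3 + (3 - 1*4) = 3 + (3 - 4) = 3 - 1 = 2)
l = -1 (l = -⅓*3 = -1)
v(K) = 1 + K² + 2*K (v(K) = 2 + ((K² + 2*K) - 1) = 2 + (-1 + K² + 2*K) = 1 + K² + 2*K)
g(j(7))/(v(-3) + 0) = 13/((1 + (-3)² + 2*(-3)) + 0) = 13/((1 + 9 - 6) + 0) = 13/(4 + 0) = 13/4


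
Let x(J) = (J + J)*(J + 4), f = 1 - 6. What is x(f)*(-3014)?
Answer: -30140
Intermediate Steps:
f = -5
x(J) = 2*J*(4 + J) (x(J) = (2*J)*(4 + J) = 2*J*(4 + J))
x(f)*(-3014) = (2*(-5)*(4 - 5))*(-3014) = (2*(-5)*(-1))*(-3014) = 10*(-3014) = -30140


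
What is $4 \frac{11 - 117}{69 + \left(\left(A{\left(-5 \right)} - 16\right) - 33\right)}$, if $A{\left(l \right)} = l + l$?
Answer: $- \frac{212}{5} \approx -42.4$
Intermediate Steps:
$A{\left(l \right)} = 2 l$
$4 \frac{11 - 117}{69 + \left(\left(A{\left(-5 \right)} - 16\right) - 33\right)} = 4 \frac{11 - 117}{69 + \left(\left(2 \left(-5\right) - 16\right) - 33\right)} = 4 \left(- \frac{106}{69 - 59}\right) = 4 \left(- \frac{106}{10}\right) = 4 \left(\left(-106\right) \frac{1}{10}\right) = 4 \left(- \frac{53}{5}\right) = - \frac{212}{5}$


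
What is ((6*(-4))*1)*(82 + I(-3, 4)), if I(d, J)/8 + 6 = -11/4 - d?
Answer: -864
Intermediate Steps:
I(d, J) = -70 - 8*d (I(d, J) = -48 + 8*(-11/4 - d) = -48 + (-22 - 8*d) = -70 - 8*d)
((6*(-4))*1)*(82 + I(-3, 4)) = ((6*(-4))*1)*(82 + (-70 - 8*(-3))) = (-24*1)*(82 + (-70 + 24)) = -24*(82 - 46) = -24*36 = -864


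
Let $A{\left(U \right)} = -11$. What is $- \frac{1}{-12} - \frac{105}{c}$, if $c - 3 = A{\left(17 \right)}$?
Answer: $\frac{317}{24} \approx 13.208$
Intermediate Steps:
$c = -8$ ($c = 3 - 11 = -8$)
$- \frac{1}{-12} - \frac{105}{c} = - \frac{1}{-12} - \frac{105}{-8} = \left(-1\right) \left(- \frac{1}{12}\right) - - \frac{105}{8} = \frac{1}{12} + \frac{105}{8} = \frac{317}{24}$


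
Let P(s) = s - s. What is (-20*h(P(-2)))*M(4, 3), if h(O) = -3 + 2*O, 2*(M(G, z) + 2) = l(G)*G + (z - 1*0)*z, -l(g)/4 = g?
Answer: -1770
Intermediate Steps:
l(g) = -4*g
M(G, z) = -2 + z²/2 - 2*G² (M(G, z) = -2 + ((-4*G)*G + (z - 1*0)*z)/2 = -2 + (-4*G² + (z + 0)*z)/2 = -2 + (-4*G² + z*z)/2 = -2 + (-4*G² + z²)/2 = -2 + (z² - 4*G²)/2 = -2 + (z²/2 - 2*G²) = -2 + z²/2 - 2*G²)
P(s) = 0
(-20*h(P(-2)))*M(4, 3) = (-20*(-3 + 2*0))*(-2 + (½)*3² - 2*4²) = (-20*(-3 + 0))*(-2 + (½)*9 - 2*16) = (-20*(-3))*(-2 + 9/2 - 32) = 60*(-59/2) = -1770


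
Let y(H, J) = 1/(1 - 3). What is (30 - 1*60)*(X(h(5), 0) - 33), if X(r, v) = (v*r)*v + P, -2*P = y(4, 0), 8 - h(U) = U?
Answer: 1965/2 ≈ 982.50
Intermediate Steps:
h(U) = 8 - U
y(H, J) = -½ (y(H, J) = 1/(-2) = -½)
P = ¼ (P = -½*(-½) = ¼ ≈ 0.25000)
X(r, v) = ¼ + r*v² (X(r, v) = (v*r)*v + ¼ = (r*v)*v + ¼ = r*v² + ¼ = ¼ + r*v²)
(30 - 1*60)*(X(h(5), 0) - 33) = (30 - 1*60)*((¼ + (8 - 1*5)*0²) - 33) = (30 - 60)*((¼ + (8 - 5)*0) - 33) = -30*((¼ + 3*0) - 33) = -30*((¼ + 0) - 33) = -30*(¼ - 33) = -30*(-131/4) = 1965/2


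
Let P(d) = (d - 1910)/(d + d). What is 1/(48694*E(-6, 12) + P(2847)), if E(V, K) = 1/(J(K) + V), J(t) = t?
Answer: 5694/46211543 ≈ 0.00012322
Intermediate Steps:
P(d) = (-1910 + d)/(2*d) (P(d) = (-1910 + d)/((2*d)) = (-1910 + d)*(1/(2*d)) = (-1910 + d)/(2*d))
E(V, K) = 1/(K + V)
1/(48694*E(-6, 12) + P(2847)) = 1/(48694/(12 - 6) + (½)*(-1910 + 2847)/2847) = 1/(48694/6 + (½)*(1/2847)*937) = 1/(48694*(⅙) + 937/5694) = 1/(24347/3 + 937/5694) = 1/(46211543/5694) = 5694/46211543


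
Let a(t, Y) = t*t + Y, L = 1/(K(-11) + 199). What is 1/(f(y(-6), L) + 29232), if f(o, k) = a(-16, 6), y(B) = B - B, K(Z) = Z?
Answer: 1/29494 ≈ 3.3905e-5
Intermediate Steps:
y(B) = 0
L = 1/188 (L = 1/(-11 + 199) = 1/188 ≈ 0.0053191)
a(t, Y) = Y + t**2 (a(t, Y) = t**2 + Y = Y + t**2)
f(o, k) = 262 (f(o, k) = 6 + (-16)**2 = 6 + 256 = 262)
1/(f(y(-6), L) + 29232) = 1/(262 + 29232) = 1/29494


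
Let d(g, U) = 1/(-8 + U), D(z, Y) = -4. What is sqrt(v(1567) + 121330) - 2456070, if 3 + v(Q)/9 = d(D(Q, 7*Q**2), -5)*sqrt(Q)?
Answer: -2456070 + sqrt(20500207 - 117*sqrt(1567))/13 ≈ -2.4557e+6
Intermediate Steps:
v(Q) = -27 - 9*sqrt(Q)/13 (v(Q) = -27 + 9*(sqrt(Q)/(-8 - 5)) = -27 + 9*(sqrt(Q)/(-13)) = -27 + 9*(-sqrt(Q)/13) = -27 - 9*sqrt(Q)/13)
sqrt(v(1567) + 121330) - 2456070 = sqrt((-27 - 9*sqrt(1567)/13) + 121330) - 2456070 = sqrt(121303 - 9*sqrt(1567)/13) - 2456070 = -2456070 + sqrt(121303 - 9*sqrt(1567)/13)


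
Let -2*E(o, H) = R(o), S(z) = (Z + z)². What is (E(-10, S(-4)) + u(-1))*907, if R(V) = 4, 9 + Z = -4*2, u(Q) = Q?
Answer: -2721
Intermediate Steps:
Z = -17 (Z = -9 - 4*2 = -9 - 8 = -17)
S(z) = (-17 + z)²
E(o, H) = -2 (E(o, H) = -½*4 = -2)
(E(-10, S(-4)) + u(-1))*907 = (-2 - 1)*907 = -3*907 = -2721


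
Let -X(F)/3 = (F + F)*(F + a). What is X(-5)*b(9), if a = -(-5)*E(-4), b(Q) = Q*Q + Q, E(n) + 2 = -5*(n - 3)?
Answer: 432000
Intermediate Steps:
E(n) = 13 - 5*n (E(n) = -2 - 5*(n - 3) = -2 - 5*(-3 + n) = -2 + (15 - 5*n) = 13 - 5*n)
b(Q) = Q + Q² (b(Q) = Q² + Q = Q + Q²)
a = 165 (a = -(-5)*(13 - 5*(-4)) = -(-5)*(13 + 20) = -(-5)*33 = -5*(-33) = 165)
X(F) = -6*F*(165 + F) (X(F) = -3*(F + F)*(F + 165) = -3*2*F*(165 + F) = -6*F*(165 + F))
X(-5)*b(9) = (-6*(-5)*(165 - 5))*(9*(1 + 9)) = (-6*(-5)*160)*(9*10) = 4800*90 = 432000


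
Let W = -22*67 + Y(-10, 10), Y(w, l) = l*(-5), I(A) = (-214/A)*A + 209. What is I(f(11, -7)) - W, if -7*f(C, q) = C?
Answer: 1519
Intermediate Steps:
f(C, q) = -C/7
I(A) = -5 (I(A) = -214 + 209 = -5)
Y(w, l) = -5*l
W = -1524 (W = -22*67 - 5*10 = -1474 - 50 = -1524)
I(f(11, -7)) - W = -5 - 1*(-1524) = -5 + 1524 = 1519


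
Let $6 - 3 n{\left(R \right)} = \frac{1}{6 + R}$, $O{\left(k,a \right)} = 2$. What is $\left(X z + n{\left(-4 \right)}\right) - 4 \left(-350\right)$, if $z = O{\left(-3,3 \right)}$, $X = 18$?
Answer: $\frac{8627}{6} \approx 1437.8$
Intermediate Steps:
$n{\left(R \right)} = 2 - \frac{1}{3 \left(6 + R\right)}$
$z = 2$
$\left(X z + n{\left(-4 \right)}\right) - 4 \left(-350\right) = \left(18 \cdot 2 + \frac{35 + 6 \left(-4\right)}{3 \left(6 - 4\right)}\right) - 4 \left(-350\right) = \left(36 + \frac{35 - 24}{3 \cdot 2}\right) - -1400 = \left(36 + \frac{1}{3} \cdot \frac{1}{2} \cdot 11\right) + 1400 = \left(36 + \frac{11}{6}\right) + 1400 = \frac{227}{6} + 1400 = \frac{8627}{6}$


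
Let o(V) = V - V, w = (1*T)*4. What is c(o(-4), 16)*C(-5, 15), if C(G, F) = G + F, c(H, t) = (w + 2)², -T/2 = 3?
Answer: 4840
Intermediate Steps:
T = -6 (T = -2*3 = -6)
w = -24 (w = (1*(-6))*4 = -6*4 = -24)
o(V) = 0
c(H, t) = 484 (c(H, t) = (-24 + 2)² = (-22)² = 484)
C(G, F) = F + G
c(o(-4), 16)*C(-5, 15) = 484*(15 - 5) = 484*10 = 4840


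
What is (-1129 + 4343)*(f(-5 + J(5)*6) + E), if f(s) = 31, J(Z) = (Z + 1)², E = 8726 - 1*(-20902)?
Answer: 95324026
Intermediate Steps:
E = 29628 (E = 8726 + 20902 = 29628)
J(Z) = (1 + Z)²
(-1129 + 4343)*(f(-5 + J(5)*6) + E) = (-1129 + 4343)*(31 + 29628) = 3214*29659 = 95324026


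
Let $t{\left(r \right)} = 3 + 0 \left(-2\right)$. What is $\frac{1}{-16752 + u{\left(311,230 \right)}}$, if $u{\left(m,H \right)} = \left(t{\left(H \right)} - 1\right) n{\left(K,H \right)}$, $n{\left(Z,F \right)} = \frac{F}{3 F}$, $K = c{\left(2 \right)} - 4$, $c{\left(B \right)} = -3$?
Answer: $- \frac{3}{50254} \approx -5.9697 \cdot 10^{-5}$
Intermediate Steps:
$t{\left(r \right)} = 3$ ($t{\left(r \right)} = 3 + 0 = 3$)
$K = -7$ ($K = -3 - 4 = -7$)
$n{\left(Z,F \right)} = \frac{1}{3}$ ($n{\left(Z,F \right)} = F \frac{1}{3 F} = \frac{1}{3}$)
$u{\left(m,H \right)} = \frac{2}{3}$ ($u{\left(m,H \right)} = \left(3 - 1\right) \frac{1}{3} = 2 \cdot \frac{1}{3} = \frac{2}{3}$)
$\frac{1}{-16752 + u{\left(311,230 \right)}} = \frac{1}{-16752 + \frac{2}{3}} = \frac{1}{- \frac{50254}{3}} = - \frac{3}{50254}$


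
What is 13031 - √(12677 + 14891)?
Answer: 13031 - 4*√1723 ≈ 12865.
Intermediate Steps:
13031 - √(12677 + 14891) = 13031 - √27568 = 13031 - 4*√1723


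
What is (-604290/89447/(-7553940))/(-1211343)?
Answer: -20143/27282564423433158 ≈ -7.3831e-13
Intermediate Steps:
(-604290/89447/(-7553940))/(-1211343) = (-604290*1/89447*(-1/7553940))*(-1/1211343) = -604290/89447*(-1/7553940)*(-1/1211343) = (20143/22522575706)*(-1/1211343) = -20143/27282564423433158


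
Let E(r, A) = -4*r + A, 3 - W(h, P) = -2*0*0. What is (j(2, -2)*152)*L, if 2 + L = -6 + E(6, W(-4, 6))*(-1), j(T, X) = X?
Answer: -3952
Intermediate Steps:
W(h, P) = 3 (W(h, P) = 3 - (-2*0)*0 = 3 - 0*0 = 3 - 1*0 = 3 + 0 = 3)
E(r, A) = A - 4*r
L = 13 (L = -2 + (-6 + (3 - 4*6)*(-1)) = -2 + (-6 + (3 - 24)*(-1)) = -2 + (-6 - 21*(-1)) = -2 + (-6 + 21) = -2 + 15 = 13)
(j(2, -2)*152)*L = -2*152*13 = -304*13 = -3952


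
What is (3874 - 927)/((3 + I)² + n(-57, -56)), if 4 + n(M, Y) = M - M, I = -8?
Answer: 421/3 ≈ 140.33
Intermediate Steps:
n(M, Y) = -4 (n(M, Y) = -4 + (M - M) = -4 + 0 = -4)
(3874 - 927)/((3 + I)² + n(-57, -56)) = (3874 - 927)/((3 - 8)² - 4) = 2947/((-5)² - 4) = 2947/(25 - 4) = 2947/21 = 2947*(1/21) = 421/3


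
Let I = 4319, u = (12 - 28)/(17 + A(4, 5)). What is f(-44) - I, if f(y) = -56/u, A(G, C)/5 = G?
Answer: -8379/2 ≈ -4189.5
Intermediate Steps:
A(G, C) = 5*G
u = -16/37 (u = (12 - 28)/(17 + 5*4) = -16/(17 + 20) = -16/37 ≈ -0.43243)
f(y) = 259/2 (f(y) = -56/(-16/37) = -56*(-37/16) = 259/2)
f(-44) - I = 259/2 - 1*4319 = 259/2 - 4319 = -8379/2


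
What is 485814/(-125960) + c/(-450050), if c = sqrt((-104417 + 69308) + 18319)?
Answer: -242907/62980 - I*sqrt(16790)/450050 ≈ -3.8569 - 0.00028792*I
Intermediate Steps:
c = I*sqrt(16790) (c = sqrt(-35109 + 18319) = sqrt(-16790) = I*sqrt(16790) ≈ 129.58*I)
485814/(-125960) + c/(-450050) = 485814/(-125960) + (I*sqrt(16790))/(-450050) = 485814*(-1/125960) + (I*sqrt(16790))*(-1/450050) = -242907/62980 - I*sqrt(16790)/450050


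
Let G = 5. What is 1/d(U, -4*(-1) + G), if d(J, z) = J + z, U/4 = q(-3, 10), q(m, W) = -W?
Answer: -1/31 ≈ -0.032258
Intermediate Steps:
U = -40 (U = 4*(-1*10) = 4*(-10) = -40)
1/d(U, -4*(-1) + G) = 1/(-40 + (-4*(-1) + 5)) = 1/(-40 + (4 + 5)) = 1/(-40 + 9) = 1/(-31) = -1/31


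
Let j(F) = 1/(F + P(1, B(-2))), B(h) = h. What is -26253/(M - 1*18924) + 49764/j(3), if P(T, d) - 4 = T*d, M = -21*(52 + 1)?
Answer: 1661877531/6679 ≈ 2.4882e+5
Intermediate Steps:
M = -1113 (M = -21*53 = -1113)
P(T, d) = 4 + T*d
j(F) = 1/(2 + F) (j(F) = 1/(F + (4 + 1*(-2))) = 1/(F + (4 - 2)) = 1/(F + 2) = 1/(2 + F))
-26253/(M - 1*18924) + 49764/j(3) = -26253/(-1113 - 1*18924) + 49764/(1/(2 + 3)) = -26253/(-1113 - 18924) + 49764/(1/5) = -26253/(-20037) + 49764/(⅕) = -26253*(-1/20037) + 49764*5 = 8751/6679 + 248820 = 1661877531/6679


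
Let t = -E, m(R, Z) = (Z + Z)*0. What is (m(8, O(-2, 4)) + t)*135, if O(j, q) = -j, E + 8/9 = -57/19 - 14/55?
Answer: 6153/11 ≈ 559.36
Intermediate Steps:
E = -2051/495 (E = -8/9 + (-57/19 - 14/55) = -8/9 + (-57*1/19 - 14*1/55) = -8/9 + (-3 - 14/55) = -8/9 - 179/55 = -2051/495 ≈ -4.1434)
m(R, Z) = 0 (m(R, Z) = (2*Z)*0 = 0)
t = 2051/495 (t = -1*(-2051/495) = 2051/495 ≈ 4.1434)
(m(8, O(-2, 4)) + t)*135 = (0 + 2051/495)*135 = (2051/495)*135 = 6153/11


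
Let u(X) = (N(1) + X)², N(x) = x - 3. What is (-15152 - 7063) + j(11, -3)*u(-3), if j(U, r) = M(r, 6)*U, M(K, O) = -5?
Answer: -23590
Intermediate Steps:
N(x) = -3 + x
u(X) = (-2 + X)² (u(X) = ((-3 + 1) + X)² = (-2 + X)²)
j(U, r) = -5*U
(-15152 - 7063) + j(11, -3)*u(-3) = (-15152 - 7063) + (-5*11)*(-2 - 3)² = -22215 - 55*(-5)² = -22215 - 55*25 = -22215 - 1375 = -23590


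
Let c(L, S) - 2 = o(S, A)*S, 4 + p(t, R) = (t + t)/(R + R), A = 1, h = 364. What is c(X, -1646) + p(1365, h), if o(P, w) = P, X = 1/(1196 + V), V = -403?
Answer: 10837271/4 ≈ 2.7093e+6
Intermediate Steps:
X = 1/793 (X = 1/(1196 - 403) = 1/793 ≈ 0.0012610)
p(t, R) = -4 + t/R (p(t, R) = -4 + (t + t)/(R + R) = -4 + (2*t)/((2*R)) = -4 + (2*t)*(1/(2*R)) = -4 + t/R)
c(L, S) = 2 + S**2 (c(L, S) = 2 + S*S = 2 + S**2)
c(X, -1646) + p(1365, h) = (2 + (-1646)**2) + (-4 + 1365/364) = (2 + 2709316) + (-4 + 1365*(1/364)) = 2709318 + (-4 + 15/4) = 2709318 - 1/4 = 10837271/4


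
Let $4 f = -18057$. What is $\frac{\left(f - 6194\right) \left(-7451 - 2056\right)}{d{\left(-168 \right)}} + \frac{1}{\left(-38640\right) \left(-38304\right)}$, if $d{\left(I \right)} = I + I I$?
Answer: $\frac{896879217261047}{247171115520} \approx 3628.6$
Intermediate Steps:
$f = - \frac{18057}{4}$ ($f = \frac{1}{4} \left(-18057\right) = - \frac{18057}{4} \approx -4514.3$)
$d{\left(I \right)} = I + I^{2}$
$\frac{\left(f - 6194\right) \left(-7451 - 2056\right)}{d{\left(-168 \right)}} + \frac{1}{\left(-38640\right) \left(-38304\right)} = \frac{\left(- \frac{18057}{4} - 6194\right) \left(-7451 - 2056\right)}{\left(-168\right) \left(1 - 168\right)} + \frac{1}{\left(-38640\right) \left(-38304\right)} = \frac{\left(- \frac{42833}{4}\right) \left(-9507\right)}{\left(-168\right) \left(-167\right)} - - \frac{1}{1480066560} = \frac{407213331}{4 \cdot 28056} + \frac{1}{1480066560} = \frac{407213331}{4} \cdot \frac{1}{28056} + \frac{1}{1480066560} = \frac{19391111}{5344} + \frac{1}{1480066560} = \frac{896879217261047}{247171115520}$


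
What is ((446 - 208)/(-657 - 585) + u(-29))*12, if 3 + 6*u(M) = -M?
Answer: 10288/207 ≈ 49.701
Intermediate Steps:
u(M) = -½ - M/6 (u(M) = -½ + (-M)/6 = -½ - M/6)
((446 - 208)/(-657 - 585) + u(-29))*12 = ((446 - 208)/(-657 - 585) + (-½ - ⅙*(-29)))*12 = (238/(-1242) + (-½ + 29/6))*12 = (238*(-1/1242) + 13/3)*12 = (-119/621 + 13/3)*12 = (2572/621)*12 = 10288/207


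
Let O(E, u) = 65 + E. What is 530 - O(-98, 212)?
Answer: 563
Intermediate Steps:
530 - O(-98, 212) = 530 - (65 - 98) = 530 - 1*(-33) = 530 + 33 = 563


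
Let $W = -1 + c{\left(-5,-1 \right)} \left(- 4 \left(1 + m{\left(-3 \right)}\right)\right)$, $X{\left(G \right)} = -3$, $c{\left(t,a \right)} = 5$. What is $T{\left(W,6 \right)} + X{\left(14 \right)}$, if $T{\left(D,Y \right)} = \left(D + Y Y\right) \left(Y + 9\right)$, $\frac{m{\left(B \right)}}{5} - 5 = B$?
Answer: $-2778$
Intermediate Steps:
$m{\left(B \right)} = 25 + 5 B$
$W = -221$ ($W = -1 + 5 \left(- 4 \left(1 + \left(25 + 5 \left(-3\right)\right)\right)\right) = -1 + 5 \left(- 4 \left(1 + \left(25 - 15\right)\right)\right) = -1 + 5 \left(- 4 \left(1 + 10\right)\right) = -1 + 5 \left(\left(-4\right) 11\right) = -1 + 5 \left(-44\right) = -1 - 220 = -221$)
$T{\left(D,Y \right)} = \left(9 + Y\right) \left(D + Y^{2}\right)$ ($T{\left(D,Y \right)} = \left(D + Y^{2}\right) \left(9 + Y\right) = \left(9 + Y\right) \left(D + Y^{2}\right)$)
$T{\left(W,6 \right)} + X{\left(14 \right)} = \left(6^{3} + 9 \left(-221\right) + 9 \cdot 6^{2} - 1326\right) - 3 = \left(216 - 1989 + 9 \cdot 36 - 1326\right) - 3 = \left(216 - 1989 + 324 - 1326\right) - 3 = -2775 - 3 = -2778$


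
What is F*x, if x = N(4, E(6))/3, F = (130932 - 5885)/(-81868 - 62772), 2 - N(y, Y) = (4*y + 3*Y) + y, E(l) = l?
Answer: 375141/36160 ≈ 10.374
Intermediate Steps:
N(y, Y) = 2 - 5*y - 3*Y (N(y, Y) = 2 - ((4*y + 3*Y) + y) = 2 - ((3*Y + 4*y) + y) = 2 - (3*Y + 5*y) = 2 + (-5*y - 3*Y) = 2 - 5*y - 3*Y)
F = -125047/144640 (F = 125047/(-144640) = 125047*(-1/144640) = -125047/144640 ≈ -0.86454)
x = -12 (x = (2 - 5*4 - 3*6)/3 = (2 - 20 - 18)*(⅓) = -36*⅓ = -12)
F*x = -125047/144640*(-12) = 375141/36160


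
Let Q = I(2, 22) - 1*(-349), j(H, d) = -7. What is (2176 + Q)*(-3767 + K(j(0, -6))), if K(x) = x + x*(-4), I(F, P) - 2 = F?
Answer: -9473634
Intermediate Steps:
I(F, P) = 2 + F
K(x) = -3*x (K(x) = x - 4*x = -3*x)
Q = 353 (Q = (2 + 2) - 1*(-349) = 4 + 349 = 353)
(2176 + Q)*(-3767 + K(j(0, -6))) = (2176 + 353)*(-3767 - 3*(-7)) = 2529*(-3767 + 21) = 2529*(-3746) = -9473634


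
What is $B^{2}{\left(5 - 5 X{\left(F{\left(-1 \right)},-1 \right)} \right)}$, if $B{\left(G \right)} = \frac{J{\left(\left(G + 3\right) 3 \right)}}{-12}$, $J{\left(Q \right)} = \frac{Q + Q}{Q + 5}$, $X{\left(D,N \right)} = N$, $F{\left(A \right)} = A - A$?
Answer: $\frac{169}{7744} \approx 0.021823$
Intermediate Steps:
$F{\left(A \right)} = 0$
$J{\left(Q \right)} = \frac{2 Q}{5 + Q}$
$B{\left(G \right)} = - \frac{9 + 3 G}{6 \left(14 + 3 G\right)}$ ($B{\left(G \right)} = \frac{2 \left(G + 3\right) 3 \frac{1}{5 + \left(G + 3\right) 3}}{-12} = \frac{2 \left(3 + G\right) 3}{5 + \left(3 + G\right) 3} \left(- \frac{1}{12}\right) = \frac{2 \left(9 + 3 G\right)}{5 + \left(9 + 3 G\right)} \left(- \frac{1}{12}\right) = \frac{2 \left(9 + 3 G\right)}{14 + 3 G} \left(- \frac{1}{12}\right) = - \frac{9 + 3 G}{6 \left(14 + 3 G\right)}$)
$B^{2}{\left(5 - 5 X{\left(F{\left(-1 \right)},-1 \right)} \right)} = \left(\frac{-3 - \left(5 - -5\right)}{2 \left(14 + 3 \left(5 - -5\right)\right)}\right)^{2} = \left(\frac{-3 - \left(5 + 5\right)}{2 \left(14 + 3 \left(5 + 5\right)\right)}\right)^{2} = \left(\frac{-3 - 10}{2 \left(14 + 3 \cdot 10\right)}\right)^{2} = \left(\frac{-3 - 10}{2 \left(14 + 30\right)}\right)^{2} = \left(\frac{1}{2} \cdot \frac{1}{44} \left(-13\right)\right)^{2} = \left(- \frac{13}{88}\right)^{2} = \frac{169}{7744}$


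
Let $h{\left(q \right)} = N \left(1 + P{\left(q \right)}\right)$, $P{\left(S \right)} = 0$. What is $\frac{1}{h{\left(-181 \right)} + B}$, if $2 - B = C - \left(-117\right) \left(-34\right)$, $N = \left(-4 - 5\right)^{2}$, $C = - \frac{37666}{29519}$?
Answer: $\frac{29519}{119914325} \approx 0.00024617$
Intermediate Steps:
$C = - \frac{37666}{29519}$ ($C = \left(-37666\right) \frac{1}{29519} = - \frac{37666}{29519} \approx -1.276$)
$N = 81$ ($N = \left(-9\right)^{2} = 81$)
$B = \frac{117523286}{29519}$ ($B = 2 - \left(- \frac{37666}{29519} - \left(-117\right) \left(-34\right)\right) = 2 - \left(- \frac{37666}{29519} - 3978\right) = 2 - - \frac{117464248}{29519} = 2 + \frac{117464248}{29519} = \frac{117523286}{29519} \approx 3981.3$)
$h{\left(q \right)} = 81$ ($h{\left(q \right)} = 81 \left(1 + 0\right) = 81 \cdot 1 = 81$)
$\frac{1}{h{\left(-181 \right)} + B} = \frac{1}{81 + \frac{117523286}{29519}} = \frac{1}{\frac{119914325}{29519}} = \frac{29519}{119914325}$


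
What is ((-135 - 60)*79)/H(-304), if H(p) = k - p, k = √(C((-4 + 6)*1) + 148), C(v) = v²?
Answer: -30810/607 + 15405*√38/46132 ≈ -48.699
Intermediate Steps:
k = 2*√38 (k = √(((-4 + 6)*1)² + 148) = √((2*1)² + 148) = √(2² + 148) = √(4 + 148) = √152 = 2*√38 ≈ 12.329)
H(p) = -p + 2*√38 (H(p) = 2*√38 - p = -p + 2*√38)
((-135 - 60)*79)/H(-304) = ((-135 - 60)*79)/(-1*(-304) + 2*√38) = (-195*79)/(304 + 2*√38) = -15405/(304 + 2*√38)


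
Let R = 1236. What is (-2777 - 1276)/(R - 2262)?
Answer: 1351/342 ≈ 3.9503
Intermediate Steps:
(-2777 - 1276)/(R - 2262) = (-2777 - 1276)/(1236 - 2262) = -4053/(-1026) = -4053*(-1/1026) = 1351/342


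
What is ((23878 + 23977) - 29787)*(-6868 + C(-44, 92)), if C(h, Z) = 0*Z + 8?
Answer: -123946480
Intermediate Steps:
C(h, Z) = 8 (C(h, Z) = 0 + 8 = 8)
((23878 + 23977) - 29787)*(-6868 + C(-44, 92)) = ((23878 + 23977) - 29787)*(-6868 + 8) = (47855 - 29787)*(-6860) = 18068*(-6860) = -123946480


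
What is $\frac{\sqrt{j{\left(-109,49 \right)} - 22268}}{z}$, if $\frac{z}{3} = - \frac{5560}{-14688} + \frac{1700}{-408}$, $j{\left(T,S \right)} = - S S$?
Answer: $- \frac{1836 i \sqrt{2741}}{6955} \approx - 13.821 i$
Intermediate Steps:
$j{\left(T,S \right)} = - S^{2}$
$z = - \frac{6955}{612}$ ($z = 3 \left(- \frac{5560}{-14688} + \frac{1700}{-408}\right) = 3 \left(\left(-5560\right) \left(- \frac{1}{14688}\right) + 1700 \left(- \frac{1}{408}\right)\right) = 3 \left(\frac{695}{1836} - \frac{25}{6}\right) = 3 \left(- \frac{6955}{1836}\right) = - \frac{6955}{612} \approx -11.364$)
$\frac{\sqrt{j{\left(-109,49 \right)} - 22268}}{z} = \frac{\sqrt{- 49^{2} - 22268}}{- \frac{6955}{612}} = \sqrt{\left(-1\right) 2401 - 22268} \left(- \frac{612}{6955}\right) = \sqrt{-2401 - 22268} \left(- \frac{612}{6955}\right) = \sqrt{-24669} \left(- \frac{612}{6955}\right) = 3 i \sqrt{2741} \left(- \frac{612}{6955}\right) = - \frac{1836 i \sqrt{2741}}{6955}$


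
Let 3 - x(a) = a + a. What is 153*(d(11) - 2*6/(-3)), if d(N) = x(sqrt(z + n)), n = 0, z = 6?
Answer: 1071 - 306*sqrt(6) ≈ 321.46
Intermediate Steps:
x(a) = 3 - 2*a (x(a) = 3 - (a + a) = 3 - 2*a)
d(N) = 3 - 2*sqrt(6) (d(N) = 3 - 2*sqrt(6 + 0) = 3 - 2*sqrt(6))
153*(d(11) - 2*6/(-3)) = 153*((3 - 2*sqrt(6)) - 2*6/(-3)) = 153*((3 - 2*sqrt(6)) - 12*(-1/3)) = 153*((3 - 2*sqrt(6)) + 4) = 153*(7 - 2*sqrt(6)) = 1071 - 306*sqrt(6)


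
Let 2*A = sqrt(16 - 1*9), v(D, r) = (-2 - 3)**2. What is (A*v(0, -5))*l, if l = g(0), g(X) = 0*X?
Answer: 0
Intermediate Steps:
v(D, r) = 25 (v(D, r) = (-5)**2 = 25)
g(X) = 0
l = 0
A = sqrt(7)/2 (A = sqrt(16 - 1*9)/2 = sqrt(16 - 9)/2 = sqrt(7)/2 ≈ 1.3229)
(A*v(0, -5))*l = ((sqrt(7)/2)*25)*0 = (25*sqrt(7)/2)*0 = 0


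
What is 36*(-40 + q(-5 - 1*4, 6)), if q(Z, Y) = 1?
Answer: -1404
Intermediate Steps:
36*(-40 + q(-5 - 1*4, 6)) = 36*(-40 + 1) = 36*(-39) = -1404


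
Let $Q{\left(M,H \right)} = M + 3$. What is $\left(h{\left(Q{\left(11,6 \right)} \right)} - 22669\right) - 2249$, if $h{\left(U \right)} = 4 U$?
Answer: $-24862$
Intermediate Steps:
$Q{\left(M,H \right)} = 3 + M$
$\left(h{\left(Q{\left(11,6 \right)} \right)} - 22669\right) - 2249 = \left(4 \left(3 + 11\right) - 22669\right) - 2249 = \left(4 \cdot 14 - 22669\right) - 2249 = \left(56 - 22669\right) - 2249 = -22613 - 2249 = -24862$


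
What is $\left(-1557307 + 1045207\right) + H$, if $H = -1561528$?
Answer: $-2073628$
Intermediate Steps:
$\left(-1557307 + 1045207\right) + H = \left(-1557307 + 1045207\right) - 1561528 = -512100 - 1561528 = -2073628$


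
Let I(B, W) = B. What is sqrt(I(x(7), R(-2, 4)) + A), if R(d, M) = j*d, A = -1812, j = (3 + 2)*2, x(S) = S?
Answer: 19*I*sqrt(5) ≈ 42.485*I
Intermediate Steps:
j = 10 (j = 5*2 = 10)
R(d, M) = 10*d
sqrt(I(x(7), R(-2, 4)) + A) = sqrt(7 - 1812) = sqrt(-1805) = 19*I*sqrt(5)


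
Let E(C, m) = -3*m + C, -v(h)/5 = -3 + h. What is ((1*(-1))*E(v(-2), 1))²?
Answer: 484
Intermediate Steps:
v(h) = 15 - 5*h (v(h) = -5*(-3 + h) = 15 - 5*h)
E(C, m) = C - 3*m
((1*(-1))*E(v(-2), 1))² = ((1*(-1))*((15 - 5*(-2)) - 3*1))² = (-((15 + 10) - 3))² = (-(25 - 3))² = (-1*22)² = (-22)² = 484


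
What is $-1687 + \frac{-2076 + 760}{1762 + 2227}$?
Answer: $- \frac{6730759}{3989} \approx -1687.3$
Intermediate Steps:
$-1687 + \frac{-2076 + 760}{1762 + 2227} = -1687 - \frac{1316}{3989} = - \frac{6730759}{3989}$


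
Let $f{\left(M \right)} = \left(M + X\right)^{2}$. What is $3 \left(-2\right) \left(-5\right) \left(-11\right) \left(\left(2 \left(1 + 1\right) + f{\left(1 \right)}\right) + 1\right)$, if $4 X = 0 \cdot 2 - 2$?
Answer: $- \frac{3465}{2} \approx -1732.5$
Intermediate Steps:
$X = - \frac{1}{2}$ ($X = \frac{0 \cdot 2 - 2}{4} = \frac{0 - 2}{4} = \frac{1}{4} \left(-2\right) = - \frac{1}{2} \approx -0.5$)
$f{\left(M \right)} = \left(- \frac{1}{2} + M\right)^{2}$ ($f{\left(M \right)} = \left(M - \frac{1}{2}\right)^{2} = \left(- \frac{1}{2} + M\right)^{2}$)
$3 \left(-2\right) \left(-5\right) \left(-11\right) \left(\left(2 \left(1 + 1\right) + f{\left(1 \right)}\right) + 1\right) = 3 \left(-2\right) \left(-5\right) \left(-11\right) \left(\left(2 \left(1 + 1\right) + \frac{\left(-1 + 2 \cdot 1\right)^{2}}{4}\right) + 1\right) = \left(-6\right) \left(-5\right) \left(-11\right) \left(\left(2 \cdot 2 + \frac{\left(-1 + 2\right)^{2}}{4}\right) + 1\right) = 30 \left(-11\right) \left(\left(4 + \frac{1^{2}}{4}\right) + 1\right) = - 330 \left(\left(4 + \frac{1}{4} \cdot 1\right) + 1\right) = - 330 \left(\left(4 + \frac{1}{4}\right) + 1\right) = - 330 \left(\frac{17}{4} + 1\right) = \left(-330\right) \frac{21}{4} = - \frac{3465}{2}$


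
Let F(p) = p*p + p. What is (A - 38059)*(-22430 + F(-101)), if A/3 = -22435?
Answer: 1299138120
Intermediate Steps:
A = -67305 (A = 3*(-22435) = -67305)
F(p) = p + p² (F(p) = p² + p = p + p²)
(A - 38059)*(-22430 + F(-101)) = (-67305 - 38059)*(-22430 - 101*(1 - 101)) = -105364*(-22430 - 101*(-100)) = -105364*(-22430 + 10100) = -105364*(-12330) = 1299138120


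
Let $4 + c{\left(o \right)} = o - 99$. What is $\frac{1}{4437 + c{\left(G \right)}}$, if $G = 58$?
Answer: $\frac{1}{4392} \approx 0.00022769$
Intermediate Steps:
$c{\left(o \right)} = -103 + o$ ($c{\left(o \right)} = -4 + \left(o - 99\right) = -4 + \left(-99 + o\right) = -103 + o$)
$\frac{1}{4437 + c{\left(G \right)}} = \frac{1}{4437 + \left(-103 + 58\right)} = \frac{1}{4437 - 45} = \frac{1}{4392}$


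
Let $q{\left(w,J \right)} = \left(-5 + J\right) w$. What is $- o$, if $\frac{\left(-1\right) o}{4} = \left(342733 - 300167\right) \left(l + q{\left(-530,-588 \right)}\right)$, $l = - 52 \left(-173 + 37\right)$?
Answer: $54716379568$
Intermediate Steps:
$q{\left(w,J \right)} = w \left(-5 + J\right)$
$l = 7072$ ($l = \left(-52\right) \left(-136\right) = 7072$)
$o = -54716379568$ ($o = - 4 \left(342733 - 300167\right) \left(7072 - 530 \left(-5 - 588\right)\right) = - 4 \cdot 42566 \left(7072 - -314290\right) = - 4 \cdot 42566 \left(7072 + 314290\right) = - 4 \cdot 42566 \cdot 321362 = \left(-4\right) 13679094892 = -54716379568$)
$- o = \left(-1\right) \left(-54716379568\right) = 54716379568$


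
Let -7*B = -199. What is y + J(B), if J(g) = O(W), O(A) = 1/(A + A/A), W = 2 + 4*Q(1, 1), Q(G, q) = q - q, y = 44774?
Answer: 134323/3 ≈ 44774.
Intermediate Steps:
B = 199/7 (B = -1/7*(-199) = 199/7 ≈ 28.429)
Q(G, q) = 0
W = 2 (W = 2 + 4*0 = 2 + 0 = 2)
O(A) = 1/(1 + A) (O(A) = 1/(A + 1) = 1/(1 + A))
J(g) = 1/3 (J(g) = 1/(1 + 2) = 1/3)
y + J(B) = 44774 + 1/3 = 134323/3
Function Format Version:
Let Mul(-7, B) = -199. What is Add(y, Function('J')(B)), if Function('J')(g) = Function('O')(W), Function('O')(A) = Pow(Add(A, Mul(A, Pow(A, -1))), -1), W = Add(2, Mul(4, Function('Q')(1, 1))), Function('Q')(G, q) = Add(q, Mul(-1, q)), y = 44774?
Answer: Rational(134323, 3) ≈ 44774.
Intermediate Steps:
B = Rational(199, 7) (B = Mul(Rational(-1, 7), -199) = Rational(199, 7) ≈ 28.429)
Function('Q')(G, q) = 0
W = 2 (W = Add(2, Mul(4, 0)) = Add(2, 0) = 2)
Function('O')(A) = Pow(Add(1, A), -1) (Function('O')(A) = Pow(Add(A, 1), -1) = Pow(Add(1, A), -1))
Function('J')(g) = Rational(1, 3) (Function('J')(g) = Pow(Add(1, 2), -1) = Pow(3, -1) = Rational(1, 3))
Add(y, Function('J')(B)) = Add(44774, Rational(1, 3)) = Rational(134323, 3)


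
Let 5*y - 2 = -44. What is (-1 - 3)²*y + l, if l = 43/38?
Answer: -25321/190 ≈ -133.27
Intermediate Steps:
y = -42/5 (y = ⅖ + (⅕)*(-44) = ⅖ - 44/5 = -42/5 ≈ -8.4000)
l = 43/38 (l = 43*(1/38) = 43/38 ≈ 1.1316)
(-1 - 3)²*y + l = (-1 - 3)²*(-42/5) + 43/38 = (-4)²*(-42/5) + 43/38 = 16*(-42/5) + 43/38 = -672/5 + 43/38 = -25321/190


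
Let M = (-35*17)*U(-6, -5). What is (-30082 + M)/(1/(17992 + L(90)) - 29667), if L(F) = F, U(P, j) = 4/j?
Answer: 535335692/536438693 ≈ 0.99794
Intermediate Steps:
M = 476 (M = (-35*17)*(4/(-5)) = -2380*(-1)/5 = -595*(-4/5) = 476)
(-30082 + M)/(1/(17992 + L(90)) - 29667) = (-30082 + 476)/(1/(17992 + 90) - 29667) = -29606/(1/18082 - 29667) = -29606/(-536438693/18082) = -29606*(-18082/536438693) = 535335692/536438693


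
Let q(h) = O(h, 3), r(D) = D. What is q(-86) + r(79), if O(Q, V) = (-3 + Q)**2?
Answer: 8000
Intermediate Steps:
q(h) = (-3 + h)**2
q(-86) + r(79) = (-3 - 86)**2 + 79 = (-89)**2 + 79 = 7921 + 79 = 8000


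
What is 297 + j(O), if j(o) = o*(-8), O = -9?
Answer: 369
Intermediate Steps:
j(o) = -8*o
297 + j(O) = 297 - 8*(-9) = 297 + 72 = 369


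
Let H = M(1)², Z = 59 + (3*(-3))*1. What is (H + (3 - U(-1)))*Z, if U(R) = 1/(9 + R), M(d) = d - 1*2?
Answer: 775/4 ≈ 193.75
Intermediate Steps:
M(d) = -2 + d (M(d) = d - 2 = -2 + d)
Z = 50 (Z = 59 - 9*1 = 59 - 9 = 50)
H = 1 (H = (-2 + 1)² = (-1)² = 1)
(H + (3 - U(-1)))*Z = (1 + (3 - 1/(9 - 1)))*50 = (1 + (3 - 1/8))*50 = (1 + (3 - 1*⅛))*50 = (1 + (3 - ⅛))*50 = (1 + 23/8)*50 = (31/8)*50 = 775/4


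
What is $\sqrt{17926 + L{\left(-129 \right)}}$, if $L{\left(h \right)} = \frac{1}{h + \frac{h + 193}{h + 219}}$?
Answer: $\frac{\sqrt{597429025069}}{5773} \approx 133.89$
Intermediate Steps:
$L{\left(h \right)} = \frac{1}{h + \frac{193 + h}{219 + h}}$
$\sqrt{17926 + L{\left(-129 \right)}} = \sqrt{17926 + \frac{219 - 129}{193 + \left(-129\right)^{2} + 220 \left(-129\right)}} = \sqrt{17926 + \frac{1}{193 + 16641 - 28380} \cdot 90} = \sqrt{17926 + \frac{1}{-11546} \cdot 90} = \sqrt{17926 - \frac{45}{5773}} = \sqrt{\frac{103486753}{5773}} = \frac{\sqrt{597429025069}}{5773}$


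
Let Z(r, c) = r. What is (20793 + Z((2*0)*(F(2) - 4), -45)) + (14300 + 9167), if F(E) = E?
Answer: 44260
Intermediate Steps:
(20793 + Z((2*0)*(F(2) - 4), -45)) + (14300 + 9167) = (20793 + (2*0)*(2 - 4)) + (14300 + 9167) = (20793 + 0*(-2)) + 23467 = (20793 + 0) + 23467 = 20793 + 23467 = 44260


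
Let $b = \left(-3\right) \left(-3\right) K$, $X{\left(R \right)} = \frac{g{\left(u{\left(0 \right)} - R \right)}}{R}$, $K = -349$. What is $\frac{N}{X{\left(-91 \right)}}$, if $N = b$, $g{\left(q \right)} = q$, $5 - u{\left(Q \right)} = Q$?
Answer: $\frac{95277}{32} \approx 2977.4$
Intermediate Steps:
$u{\left(Q \right)} = 5 - Q$
$X{\left(R \right)} = \frac{5 - R}{R}$ ($X{\left(R \right)} = \frac{\left(5 - 0\right) - R}{R} = \frac{\left(5 + 0\right) - R}{R} = \frac{5 - R}{R}$)
$b = -3141$ ($b = \left(-3\right) \left(-3\right) \left(-349\right) = 9 \left(-349\right) = -3141$)
$N = -3141$
$\frac{N}{X{\left(-91 \right)}} = - \frac{3141}{\frac{1}{-91} \left(5 - -91\right)} = - \frac{3141}{\left(- \frac{1}{91}\right) \left(5 + 91\right)} = - \frac{3141}{\left(- \frac{1}{91}\right) 96} = - \frac{3141}{- \frac{96}{91}} = \left(-3141\right) \left(- \frac{91}{96}\right) = \frac{95277}{32}$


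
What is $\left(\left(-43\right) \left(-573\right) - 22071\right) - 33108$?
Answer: $-30540$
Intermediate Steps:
$\left(\left(-43\right) \left(-573\right) - 22071\right) - 33108 = \left(24639 - 22071\right) - 33108 = 2568 - 33108 = -30540$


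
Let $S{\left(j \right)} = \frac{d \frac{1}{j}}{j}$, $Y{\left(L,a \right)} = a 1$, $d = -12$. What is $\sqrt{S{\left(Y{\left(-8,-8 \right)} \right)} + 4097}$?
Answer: $\frac{\sqrt{65549}}{4} \approx 64.006$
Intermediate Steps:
$Y{\left(L,a \right)} = a$
$S{\left(j \right)} = - \frac{12}{j^{2}}$ ($S{\left(j \right)} = \frac{\left(-12\right) \frac{1}{j}}{j} = - \frac{12}{j^{2}}$)
$\sqrt{S{\left(Y{\left(-8,-8 \right)} \right)} + 4097} = \sqrt{- \frac{12}{64} + 4097} = \sqrt{\left(-12\right) \frac{1}{64} + 4097} = \sqrt{- \frac{3}{16} + 4097} = \sqrt{\frac{65549}{16}} = \frac{\sqrt{65549}}{4}$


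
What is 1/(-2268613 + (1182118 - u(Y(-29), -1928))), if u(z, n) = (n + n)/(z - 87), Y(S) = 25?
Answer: -31/33683273 ≈ -9.2034e-7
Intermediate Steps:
u(z, n) = 2*n/(-87 + z) (u(z, n) = (2*n)/(-87 + z) = 2*n/(-87 + z))
1/(-2268613 + (1182118 - u(Y(-29), -1928))) = 1/(-2268613 + (1182118 - 2*(-1928)/(-87 + 25))) = 1/(-2268613 + (1182118 - 2*(-1928)/(-62))) = 1/(-2268613 + (1182118 - 2*(-1928)*(-1)/62)) = 1/(-2268613 + (1182118 - 1*1928/31)) = 1/(-2268613 + (1182118 - 1928/31)) = 1/(-2268613 + 36643730/31) = 1/(-33683273/31) = -31/33683273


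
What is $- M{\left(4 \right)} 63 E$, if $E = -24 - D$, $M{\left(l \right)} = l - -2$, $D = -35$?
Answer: $-4158$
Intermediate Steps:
$M{\left(l \right)} = 2 + l$ ($M{\left(l \right)} = l + 2 = 2 + l$)
$E = 11$ ($E = -24 - -35 = -24 + 35 = 11$)
$- M{\left(4 \right)} 63 E = - (2 + 4) 63 \cdot 11 = \left(-1\right) 6 \cdot 63 \cdot 11 = \left(-6\right) 63 \cdot 11 = \left(-378\right) 11 = -4158$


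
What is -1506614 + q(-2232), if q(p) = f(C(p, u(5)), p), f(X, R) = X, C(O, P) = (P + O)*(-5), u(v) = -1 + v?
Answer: -1495474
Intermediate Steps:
C(O, P) = -5*O - 5*P (C(O, P) = (O + P)*(-5) = -5*O - 5*P)
q(p) = -20 - 5*p (q(p) = -5*p - 5*(-1 + 5) = -5*p - 5*4 = -5*p - 20 = -20 - 5*p)
-1506614 + q(-2232) = -1506614 + (-20 - 5*(-2232)) = -1506614 + (-20 + 11160) = -1506614 + 11140 = -1495474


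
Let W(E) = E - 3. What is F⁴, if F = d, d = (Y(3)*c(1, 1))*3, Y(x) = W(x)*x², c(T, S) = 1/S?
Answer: 0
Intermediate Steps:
W(E) = -3 + E
c(T, S) = 1/S
Y(x) = x²*(-3 + x) (Y(x) = (-3 + x)*x² = x²*(-3 + x))
d = 0 (d = ((3²*(-3 + 3))/1)*3 = ((9*0)*1)*3 = (0*1)*3 = 0*3 = 0)
F = 0
F⁴ = 0⁴ = 0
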